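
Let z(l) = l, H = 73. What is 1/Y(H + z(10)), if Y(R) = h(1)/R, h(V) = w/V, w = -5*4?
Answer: -83/20 ≈ -4.1500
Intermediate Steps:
w = -20
h(V) = -20/V
Y(R) = -20/R (Y(R) = (-20/1)/R = (-20*1)/R = -20/R)
1/Y(H + z(10)) = 1/(-20/(73 + 10)) = 1/(-20/83) = -83/20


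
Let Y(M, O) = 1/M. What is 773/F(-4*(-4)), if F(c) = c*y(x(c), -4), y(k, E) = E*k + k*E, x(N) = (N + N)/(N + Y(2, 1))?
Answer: -25509/8192 ≈ -3.1139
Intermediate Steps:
x(N) = 2*N/(½ + N) (x(N) = (N + N)/(N + 1/2) = (2*N)/(N + ½) = (2*N)/(½ + N) = 2*N/(½ + N))
y(k, E) = 2*E*k (y(k, E) = E*k + E*k = 2*E*k)
F(c) = -32*c²/(1 + 2*c) (F(c) = c*(2*(-4)*(4*c/(1 + 2*c))) = c*(-32*c/(1 + 2*c)) = -32*c²/(1 + 2*c))
773/F(-4*(-4)) = 773/((-32*(-4*(-4))²/(1 + 2*(-4*(-4))))) = 773/((-32*16²/(1 + 2*16))) = 773/((-32*256/(1 + 32))) = 773/((-32*256/33)) = 773/((-32*256*1/33)) = 773/(-8192/33) = 773*(-33/8192) = -25509/8192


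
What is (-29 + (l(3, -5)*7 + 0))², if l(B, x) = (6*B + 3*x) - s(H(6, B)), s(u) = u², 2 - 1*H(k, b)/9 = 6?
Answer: 82446400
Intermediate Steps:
H(k, b) = -36 (H(k, b) = 18 - 9*6 = 18 - 54 = -36)
l(B, x) = -1296 + 3*x + 6*B (l(B, x) = (6*B + 3*x) - 1*(-36)² = (3*x + 6*B) - 1*1296 = (3*x + 6*B) - 1296 = -1296 + 3*x + 6*B)
(-29 + (l(3, -5)*7 + 0))² = (-29 + ((-1296 + 3*(-5) + 6*3)*7 + 0))² = (-29 + ((-1296 - 15 + 18)*7 + 0))² = (-29 + (-1293*7 + 0))² = (-29 + (-9051 + 0))² = (-29 - 9051)² = (-9080)² = 82446400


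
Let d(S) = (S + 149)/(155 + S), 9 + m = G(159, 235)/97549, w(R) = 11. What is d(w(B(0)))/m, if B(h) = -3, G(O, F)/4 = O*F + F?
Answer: -7803920/60385903 ≈ -0.12923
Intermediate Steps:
G(O, F) = 4*F + 4*F*O (G(O, F) = 4*(O*F + F) = 4*(F*O + F) = 4*(F + F*O) = 4*F + 4*F*O)
m = -727541/97549 (m = -9 + (4*235*(1 + 159))/97549 = -9 + (4*235*160)*(1/97549) = -9 + 150400*(1/97549) = -9 + 150400/97549 = -727541/97549 ≈ -7.4582)
d(S) = (149 + S)/(155 + S)
d(w(B(0)))/m = ((149 + 11)/(155 + 11))/(-727541/97549) = (160/166)*(-97549/727541) = ((1/166)*160)*(-97549/727541) = (80/83)*(-97549/727541) = -7803920/60385903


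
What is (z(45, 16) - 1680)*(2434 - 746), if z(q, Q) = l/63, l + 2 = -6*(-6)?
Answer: -178600528/63 ≈ -2.8349e+6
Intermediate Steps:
l = 34 (l = -2 - 6*(-6) = -2 + 36 = 34)
z(q, Q) = 34/63
(z(45, 16) - 1680)*(2434 - 746) = (34/63 - 1680)*(2434 - 746) = -105806/63*1688 = -178600528/63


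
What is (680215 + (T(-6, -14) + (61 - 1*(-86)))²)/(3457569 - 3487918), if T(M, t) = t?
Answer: -697904/30349 ≈ -22.996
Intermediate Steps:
(680215 + (T(-6, -14) + (61 - 1*(-86)))²)/(3457569 - 3487918) = (680215 + (-14 + (61 - 1*(-86)))²)/(3457569 - 3487918) = (680215 + (-14 + (61 + 86))²)/(-30349) = (680215 + (-14 + 147)²)*(-1/30349) = (680215 + 133²)*(-1/30349) = (680215 + 17689)*(-1/30349) = 697904*(-1/30349) = -697904/30349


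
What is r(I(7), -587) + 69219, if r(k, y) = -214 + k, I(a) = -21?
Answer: 68984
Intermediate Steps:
r(I(7), -587) + 69219 = (-214 - 21) + 69219 = -235 + 69219 = 68984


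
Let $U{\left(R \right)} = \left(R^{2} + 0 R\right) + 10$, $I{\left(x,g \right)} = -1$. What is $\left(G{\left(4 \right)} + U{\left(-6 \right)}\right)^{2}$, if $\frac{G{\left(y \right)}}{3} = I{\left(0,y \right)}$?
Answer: $1849$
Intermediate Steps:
$G{\left(y \right)} = -3$ ($G{\left(y \right)} = 3 \left(-1\right) = -3$)
$U{\left(R \right)} = 10 + R^{2}$ ($U{\left(R \right)} = \left(R^{2} + 0\right) + 10 = R^{2} + 10 = 10 + R^{2}$)
$\left(G{\left(4 \right)} + U{\left(-6 \right)}\right)^{2} = \left(-3 + \left(10 + \left(-6\right)^{2}\right)\right)^{2} = \left(-3 + \left(10 + 36\right)\right)^{2} = \left(-3 + 46\right)^{2} = 43^{2} = 1849$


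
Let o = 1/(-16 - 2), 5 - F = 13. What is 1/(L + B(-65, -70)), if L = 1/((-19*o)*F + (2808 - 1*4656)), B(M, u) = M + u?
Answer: -16708/2255589 ≈ -0.0074074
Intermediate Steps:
F = -8 (F = 5 - 1*13 = 5 - 13 = -8)
o = -1/18 (o = 1/(-18) = -1/18 ≈ -0.055556)
L = -9/16708 (L = 1/(-19*(-1/18)*(-8) + (2808 - 1*4656)) = 1/((19/18)*(-8) + (2808 - 4656)) = 1/(-76/9 - 1848) = 1/(-16708/9) = -9/16708 ≈ -0.00053866)
1/(L + B(-65, -70)) = 1/(-9/16708 + (-65 - 70)) = 1/(-9/16708 - 135) = 1/(-2255589/16708) = -16708/2255589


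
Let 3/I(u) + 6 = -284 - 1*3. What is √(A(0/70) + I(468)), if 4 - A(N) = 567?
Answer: I*√48333866/293 ≈ 23.728*I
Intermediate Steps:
A(N) = -563 (A(N) = 4 - 1*567 = 4 - 567 = -563)
I(u) = -3/293 (I(u) = 3/(-6 + (-284 - 1*3)) = 3/(-6 + (-284 - 3)) = 3/(-6 - 287) = 3/(-293) = 3*(-1/293) = -3/293)
√(A(0/70) + I(468)) = √(-563 - 3/293) = √(-164962/293) = I*√48333866/293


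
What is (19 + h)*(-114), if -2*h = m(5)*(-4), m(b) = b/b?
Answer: -2394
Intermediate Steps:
m(b) = 1
h = 2 (h = -(-4)/2 = -1/2*(-4) = 2)
(19 + h)*(-114) = (19 + 2)*(-114) = 21*(-114) = -2394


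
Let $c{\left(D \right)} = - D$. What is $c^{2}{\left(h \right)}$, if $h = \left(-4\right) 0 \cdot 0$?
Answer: $0$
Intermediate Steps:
$h = 0$ ($h = 0 \cdot 0 = 0$)
$c^{2}{\left(h \right)} = \left(\left(-1\right) 0\right)^{2} = 0^{2} = 0$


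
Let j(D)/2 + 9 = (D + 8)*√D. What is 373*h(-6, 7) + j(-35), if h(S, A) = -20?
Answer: -7478 - 54*I*√35 ≈ -7478.0 - 319.47*I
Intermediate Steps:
j(D) = -18 + 2*√D*(8 + D) (j(D) = -18 + 2*((D + 8)*√D) = -18 + 2*((8 + D)*√D) = -18 + 2*(√D*(8 + D)) = -18 + 2*√D*(8 + D))
373*h(-6, 7) + j(-35) = 373*(-20) + (-18 + 2*(-35)^(3/2) + 16*√(-35)) = -7460 + (-18 + 2*(-35*I*√35) + 16*(I*√35)) = -7460 + (-18 - 70*I*√35 + 16*I*√35) = -7460 + (-18 - 54*I*√35) = -7478 - 54*I*√35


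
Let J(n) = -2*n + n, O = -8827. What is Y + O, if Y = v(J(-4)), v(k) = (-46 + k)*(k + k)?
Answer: -9163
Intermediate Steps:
J(n) = -n
v(k) = 2*k*(-46 + k) (v(k) = (-46 + k)*(2*k) = 2*k*(-46 + k))
Y = -336 (Y = 2*(-1*(-4))*(-46 - 1*(-4)) = 2*4*(-46 + 4) = 2*4*(-42) = -336)
Y + O = -336 - 8827 = -9163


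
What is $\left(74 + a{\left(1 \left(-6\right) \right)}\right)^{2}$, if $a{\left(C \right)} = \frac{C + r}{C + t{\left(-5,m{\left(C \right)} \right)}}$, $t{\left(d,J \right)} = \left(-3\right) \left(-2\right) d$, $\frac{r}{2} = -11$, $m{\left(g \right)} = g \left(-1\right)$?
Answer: $\frac{452929}{81} \approx 5591.7$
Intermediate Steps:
$m{\left(g \right)} = - g$
$r = -22$ ($r = 2 \left(-11\right) = -22$)
$t{\left(d,J \right)} = 6 d$
$a{\left(C \right)} = \frac{-22 + C}{-30 + C}$ ($a{\left(C \right)} = \frac{C - 22}{C + 6 \left(-5\right)} = \frac{-22 + C}{C - 30} = \frac{-22 + C}{-30 + C}$)
$\left(74 + a{\left(1 \left(-6\right) \right)}\right)^{2} = \left(74 + \frac{-22 + 1 \left(-6\right)}{-30 + 1 \left(-6\right)}\right)^{2} = \left(74 + \frac{-22 - 6}{-30 - 6}\right)^{2} = \left(74 + \frac{1}{-36} \left(-28\right)\right)^{2} = \left(74 - - \frac{7}{9}\right)^{2} = \left(74 + \frac{7}{9}\right)^{2} = \left(\frac{673}{9}\right)^{2} = \frac{452929}{81}$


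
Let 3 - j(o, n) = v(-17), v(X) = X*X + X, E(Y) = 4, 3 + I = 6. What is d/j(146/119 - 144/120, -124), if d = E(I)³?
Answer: -64/269 ≈ -0.23792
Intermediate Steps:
I = 3 (I = -3 + 6 = 3)
v(X) = X + X² (v(X) = X² + X = X + X²)
d = 64 (d = 4³ = 64)
j(o, n) = -269 (j(o, n) = 3 - (-17)*(1 - 17) = 3 - (-17)*(-16) = 3 - 1*272 = 3 - 272 = -269)
d/j(146/119 - 144/120, -124) = 64/(-269) = 64*(-1/269) = -64/269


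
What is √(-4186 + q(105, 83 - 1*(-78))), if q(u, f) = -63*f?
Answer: I*√14329 ≈ 119.7*I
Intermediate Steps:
√(-4186 + q(105, 83 - 1*(-78))) = √(-4186 - 63*(83 - 1*(-78))) = √(-4186 - 63*(83 + 78)) = √(-4186 - 63*161) = √(-4186 - 10143) = √(-14329) = I*√14329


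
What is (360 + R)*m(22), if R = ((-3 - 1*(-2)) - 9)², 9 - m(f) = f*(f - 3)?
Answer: -188140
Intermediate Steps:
m(f) = 9 - f*(-3 + f) (m(f) = 9 - f*(f - 3) = 9 - f*(-3 + f))
R = 100 (R = ((-3 + 2) - 9)² = (-1 - 9)² = (-10)² = 100)
(360 + R)*m(22) = (360 + 100)*(9 - 1*22² + 3*22) = 460*(9 - 1*484 + 66) = 460*(9 - 484 + 66) = 460*(-409) = -188140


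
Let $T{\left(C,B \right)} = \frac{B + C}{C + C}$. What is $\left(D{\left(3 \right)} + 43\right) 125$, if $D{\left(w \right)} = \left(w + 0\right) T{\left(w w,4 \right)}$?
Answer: $\frac{33875}{6} \approx 5645.8$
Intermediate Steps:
$T{\left(C,B \right)} = \frac{B + C}{2 C}$
$D{\left(w \right)} = \frac{4 + w^{2}}{2 w}$ ($D{\left(w \right)} = \left(w + 0\right) \frac{4 + w w}{2 w w} = w \frac{4 + w^{2}}{2 w^{2}} = \frac{4 + w^{2}}{2 w}$)
$\left(D{\left(3 \right)} + 43\right) 125 = \left(\left(\frac{1}{2} \cdot 3 + \frac{2}{3}\right) + 43\right) 125 = \left(\left(\frac{3}{2} + 2 \cdot \frac{1}{3}\right) + 43\right) 125 = \left(\left(\frac{3}{2} + \frac{2}{3}\right) + 43\right) 125 = \left(\frac{13}{6} + 43\right) 125 = \frac{271}{6} \cdot 125 = \frac{33875}{6}$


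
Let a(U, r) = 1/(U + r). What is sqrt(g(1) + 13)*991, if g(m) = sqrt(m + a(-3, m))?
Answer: 991*sqrt(52 + 2*sqrt(2))/2 ≈ 3669.0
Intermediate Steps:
g(m) = sqrt(m + 1/(-3 + m))
sqrt(g(1) + 13)*991 = sqrt(sqrt((1 + 1*(-3 + 1))/(-3 + 1)) + 13)*991 = sqrt(sqrt((1 + 1*(-2))/(-2)) + 13)*991 = sqrt(sqrt(-(1 - 2)/2) + 13)*991 = sqrt(sqrt(-1/2*(-1)) + 13)*991 = sqrt(sqrt(1/2) + 13)*991 = sqrt(sqrt(2)/2 + 13)*991 = sqrt(13 + sqrt(2)/2)*991 = 991*sqrt(13 + sqrt(2)/2)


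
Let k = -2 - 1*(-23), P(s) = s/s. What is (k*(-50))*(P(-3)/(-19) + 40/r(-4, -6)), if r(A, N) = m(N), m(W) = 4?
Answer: -198450/19 ≈ -10445.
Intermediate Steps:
P(s) = 1
r(A, N) = 4
k = 21 (k = -2 + 23 = 21)
(k*(-50))*(P(-3)/(-19) + 40/r(-4, -6)) = (21*(-50))*(1/(-19) + 40/4) = -1050*(1*(-1/19) + 40*(¼)) = -1050*(-1/19 + 10) = -1050*189/19 = -198450/19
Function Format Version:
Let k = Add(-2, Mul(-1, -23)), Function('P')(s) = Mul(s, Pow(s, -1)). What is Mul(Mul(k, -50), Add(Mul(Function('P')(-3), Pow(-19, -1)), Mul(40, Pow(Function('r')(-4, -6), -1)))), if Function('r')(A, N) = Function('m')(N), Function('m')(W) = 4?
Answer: Rational(-198450, 19) ≈ -10445.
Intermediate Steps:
Function('P')(s) = 1
Function('r')(A, N) = 4
k = 21 (k = Add(-2, 23) = 21)
Mul(Mul(k, -50), Add(Mul(Function('P')(-3), Pow(-19, -1)), Mul(40, Pow(Function('r')(-4, -6), -1)))) = Mul(Mul(21, -50), Add(Mul(1, Pow(-19, -1)), Mul(40, Pow(4, -1)))) = Mul(-1050, Add(Mul(1, Rational(-1, 19)), Mul(40, Rational(1, 4)))) = Mul(-1050, Add(Rational(-1, 19), 10)) = Mul(-1050, Rational(189, 19)) = Rational(-198450, 19)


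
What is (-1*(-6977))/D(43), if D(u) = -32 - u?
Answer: -6977/75 ≈ -93.027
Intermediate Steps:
(-1*(-6977))/D(43) = (-1*(-6977))/(-32 - 1*43) = 6977/(-32 - 43) = 6977/(-75) = 6977*(-1/75) = -6977/75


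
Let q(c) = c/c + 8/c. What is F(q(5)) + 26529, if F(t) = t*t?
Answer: 663394/25 ≈ 26536.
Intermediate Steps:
q(c) = 1 + 8/c
F(t) = t²
F(q(5)) + 26529 = ((8 + 5)/5)² + 26529 = ((⅕)*13)² + 26529 = (13/5)² + 26529 = 169/25 + 26529 = 663394/25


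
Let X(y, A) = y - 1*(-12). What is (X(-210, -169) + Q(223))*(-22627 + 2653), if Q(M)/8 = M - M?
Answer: 3954852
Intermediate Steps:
X(y, A) = 12 + y (X(y, A) = y + 12 = 12 + y)
Q(M) = 0 (Q(M) = 8*(M - M) = 8*0 = 0)
(X(-210, -169) + Q(223))*(-22627 + 2653) = ((12 - 210) + 0)*(-22627 + 2653) = (-198 + 0)*(-19974) = -198*(-19974) = 3954852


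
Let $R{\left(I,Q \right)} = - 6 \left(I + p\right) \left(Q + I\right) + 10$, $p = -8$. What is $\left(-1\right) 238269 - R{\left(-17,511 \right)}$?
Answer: $-312379$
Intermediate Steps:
$R{\left(I,Q \right)} = 10 - 6 \left(-8 + I\right) \left(I + Q\right)$ ($R{\left(I,Q \right)} = - 6 \left(I - 8\right) \left(Q + I\right) + 10 = - 6 \left(-8 + I\right) \left(I + Q\right) + 10 = 10 - 6 \left(-8 + I\right) \left(I + Q\right)$)
$\left(-1\right) 238269 - R{\left(-17,511 \right)} = \left(-1\right) 238269 - \left(10 - 6 \left(-17\right)^{2} + 48 \left(-17\right) + 48 \cdot 511 - \left(-102\right) 511\right) = -238269 - \left(10 - 1734 - 816 + 24528 + 52122\right) = -238269 - 74110 = -312379$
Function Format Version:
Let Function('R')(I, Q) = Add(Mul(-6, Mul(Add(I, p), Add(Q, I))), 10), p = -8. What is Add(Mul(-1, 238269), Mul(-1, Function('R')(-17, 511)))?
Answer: -312379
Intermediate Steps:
Function('R')(I, Q) = Add(10, Mul(-6, Add(-8, I), Add(I, Q))) (Function('R')(I, Q) = Add(Mul(-6, Mul(Add(I, -8), Add(Q, I))), 10) = Add(Mul(-6, Mul(Add(-8, I), Add(I, Q))), 10) = Add(Mul(-6, Add(-8, I), Add(I, Q)), 10) = Add(10, Mul(-6, Add(-8, I), Add(I, Q))))
Add(Mul(-1, 238269), Mul(-1, Function('R')(-17, 511))) = Add(Mul(-1, 238269), Mul(-1, Add(10, Mul(-6, Pow(-17, 2)), Mul(48, -17), Mul(48, 511), Mul(-6, -17, 511)))) = Add(-238269, Mul(-1, Add(10, Mul(-6, 289), -816, 24528, 52122))) = Add(-238269, Mul(-1, Add(10, -1734, -816, 24528, 52122))) = Add(-238269, Mul(-1, 74110)) = Add(-238269, -74110) = -312379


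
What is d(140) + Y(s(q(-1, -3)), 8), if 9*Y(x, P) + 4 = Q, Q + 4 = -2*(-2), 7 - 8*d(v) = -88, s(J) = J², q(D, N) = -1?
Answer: 823/72 ≈ 11.431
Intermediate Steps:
d(v) = 95/8 (d(v) = 7/8 - ⅛*(-88) = 7/8 + 11 = 95/8)
Q = 0 (Q = -4 - 2*(-2) = -4 + 4 = 0)
Y(x, P) = -4/9 (Y(x, P) = -4/9 + (⅑)*0 = -4/9 + 0 = -4/9)
d(140) + Y(s(q(-1, -3)), 8) = 95/8 - 4/9 = 823/72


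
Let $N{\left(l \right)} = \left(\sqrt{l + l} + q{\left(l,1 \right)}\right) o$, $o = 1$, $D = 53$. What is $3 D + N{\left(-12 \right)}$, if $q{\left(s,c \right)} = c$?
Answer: $160 + 2 i \sqrt{6} \approx 160.0 + 4.899 i$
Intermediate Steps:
$N{\left(l \right)} = 1 + \sqrt{2} \sqrt{l}$ ($N{\left(l \right)} = \left(\sqrt{l + l} + 1\right) 1 = \left(\sqrt{2 l} + 1\right) 1 = \left(\sqrt{2} \sqrt{l} + 1\right) 1 = \left(1 + \sqrt{2} \sqrt{l}\right) 1 = 1 + \sqrt{2} \sqrt{l}$)
$3 D + N{\left(-12 \right)} = 3 \cdot 53 + \left(1 + \sqrt{2} \sqrt{-12}\right) = 159 + \left(1 + \sqrt{2} \cdot 2 i \sqrt{3}\right) = 159 + \left(1 + 2 i \sqrt{6}\right) = 160 + 2 i \sqrt{6}$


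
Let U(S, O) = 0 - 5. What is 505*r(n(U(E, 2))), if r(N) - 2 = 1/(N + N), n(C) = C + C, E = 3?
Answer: 3939/4 ≈ 984.75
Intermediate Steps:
U(S, O) = -5
n(C) = 2*C
r(N) = 2 + 1/(2*N) (r(N) = 2 + 1/(N + N) = 2 + 1/(2*N))
505*r(n(U(E, 2))) = 505*(2 + 1/(2*((2*(-5))))) = 505*(2 + (½)/(-10)) = 505*(2 + (½)*(-⅒)) = 505*(2 - 1/20) = 505*(39/20) = 3939/4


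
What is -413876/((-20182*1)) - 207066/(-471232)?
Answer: 49802655311/2377601056 ≈ 20.947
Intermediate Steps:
-413876/((-20182*1)) - 207066/(-471232) = -413876/(-20182) - 207066*(-1/471232) = -413876*(-1/20182) + 103533/235616 = 206938/10091 + 103533/235616 = 49802655311/2377601056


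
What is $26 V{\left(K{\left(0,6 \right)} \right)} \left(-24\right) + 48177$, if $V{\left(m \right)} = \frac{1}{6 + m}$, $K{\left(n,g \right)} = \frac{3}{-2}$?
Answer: $\frac{144115}{3} \approx 48038.0$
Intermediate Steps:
$K{\left(n,g \right)} = - \frac{3}{2}$ ($K{\left(n,g \right)} = 3 \left(- \frac{1}{2}\right) = - \frac{3}{2}$)
$26 V{\left(K{\left(0,6 \right)} \right)} \left(-24\right) + 48177 = \frac{26}{6 - \frac{3}{2}} \left(-24\right) + 48177 = \frac{26}{\frac{9}{2}} \left(-24\right) + 48177 = 26 \cdot \frac{2}{9} \left(-24\right) + 48177 = \frac{52}{9} \left(-24\right) + 48177 = - \frac{416}{3} + 48177 = \frac{144115}{3}$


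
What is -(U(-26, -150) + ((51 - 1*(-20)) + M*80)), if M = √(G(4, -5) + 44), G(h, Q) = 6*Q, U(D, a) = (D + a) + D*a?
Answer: -3795 - 80*√14 ≈ -4094.3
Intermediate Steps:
U(D, a) = D + a + D*a
M = √14 (M = √(6*(-5) + 44) = √(-30 + 44) = √14 ≈ 3.7417)
-(U(-26, -150) + ((51 - 1*(-20)) + M*80)) = -((-26 - 150 - 26*(-150)) + ((51 - 1*(-20)) + √14*80)) = -((-26 - 150 + 3900) + ((51 + 20) + 80*√14)) = -(3724 + (71 + 80*√14)) = -(3795 + 80*√14) = -3795 - 80*√14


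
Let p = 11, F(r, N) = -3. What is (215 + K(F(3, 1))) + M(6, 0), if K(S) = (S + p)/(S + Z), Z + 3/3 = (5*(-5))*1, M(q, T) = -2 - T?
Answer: 6169/29 ≈ 212.72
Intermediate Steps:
Z = -26 (Z = -1 + (5*(-5))*1 = -1 - 25*1 = -1 - 25 = -26)
K(S) = (11 + S)/(-26 + S) (K(S) = (S + 11)/(S - 26) = (11 + S)/(-26 + S))
(215 + K(F(3, 1))) + M(6, 0) = (215 + (11 - 3)/(-26 - 3)) + (-2 - 1*0) = (215 + 8/(-29)) + (-2 + 0) = (215 - 1/29*8) - 2 = (215 - 8/29) - 2 = 6227/29 - 2 = 6169/29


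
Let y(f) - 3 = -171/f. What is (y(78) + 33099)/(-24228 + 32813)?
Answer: 172119/44642 ≈ 3.8555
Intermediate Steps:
y(f) = 3 - 171/f
(y(78) + 33099)/(-24228 + 32813) = ((3 - 171/78) + 33099)/(-24228 + 32813) = ((3 - 171*1/78) + 33099)/8585 = ((3 - 57/26) + 33099)*(1/8585) = (21/26 + 33099)*(1/8585) = (860595/26)*(1/8585) = 172119/44642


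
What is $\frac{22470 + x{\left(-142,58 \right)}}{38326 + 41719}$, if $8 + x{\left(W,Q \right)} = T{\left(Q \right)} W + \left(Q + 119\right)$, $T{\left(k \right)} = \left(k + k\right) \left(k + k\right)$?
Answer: $- \frac{1888113}{80045} \approx -23.588$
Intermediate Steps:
$T{\left(k \right)} = 4 k^{2}$ ($T{\left(k \right)} = 2 k 2 k = 4 k^{2}$)
$x{\left(W,Q \right)} = 111 + Q + 4 W Q^{2}$ ($x{\left(W,Q \right)} = -8 + \left(4 Q^{2} W + \left(Q + 119\right)\right) = -8 + \left(4 W Q^{2} + \left(119 + Q\right)\right) = -8 + \left(119 + Q + 4 W Q^{2}\right) = 111 + Q + 4 W Q^{2}$)
$\frac{22470 + x{\left(-142,58 \right)}}{38326 + 41719} = \frac{22470 + \left(111 + 58 + 4 \left(-142\right) 58^{2}\right)}{38326 + 41719} = \frac{22470 + \left(111 + 58 + 4 \left(-142\right) 3364\right)}{80045} = \left(22470 + \left(111 + 58 - 1910752\right)\right) \frac{1}{80045} = \left(22470 - 1910583\right) \frac{1}{80045} = \left(-1888113\right) \frac{1}{80045} = - \frac{1888113}{80045}$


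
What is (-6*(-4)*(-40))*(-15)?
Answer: 14400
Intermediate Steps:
(-6*(-4)*(-40))*(-15) = (24*(-40))*(-15) = -960*(-15) = 14400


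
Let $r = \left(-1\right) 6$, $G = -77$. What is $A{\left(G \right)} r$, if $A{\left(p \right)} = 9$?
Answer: $-54$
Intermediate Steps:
$r = -6$
$A{\left(G \right)} r = 9 \left(-6\right) = -54$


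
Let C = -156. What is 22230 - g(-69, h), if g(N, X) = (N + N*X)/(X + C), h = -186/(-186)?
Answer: 3445512/155 ≈ 22229.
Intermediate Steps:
h = 1 (h = -186*(-1/186) = 1)
g(N, X) = (N + N*X)/(-156 + X) (g(N, X) = (N + N*X)/(X - 156) = (N + N*X)/(-156 + X))
22230 - g(-69, h) = 22230 - (-69)*(1 + 1)/(-156 + 1) = 22230 - (-69)*2/(-155) = 22230 - (-69)*(-1)*2/155 = 22230 - 1*138/155 = 22230 - 138/155 = 3445512/155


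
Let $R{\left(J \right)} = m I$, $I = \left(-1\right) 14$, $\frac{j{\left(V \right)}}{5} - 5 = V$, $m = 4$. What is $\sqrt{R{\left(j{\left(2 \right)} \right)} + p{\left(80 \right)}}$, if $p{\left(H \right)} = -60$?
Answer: $2 i \sqrt{29} \approx 10.77 i$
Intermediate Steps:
$j{\left(V \right)} = 25 + 5 V$
$I = -14$
$R{\left(J \right)} = -56$ ($R{\left(J \right)} = 4 \left(-14\right) = -56$)
$\sqrt{R{\left(j{\left(2 \right)} \right)} + p{\left(80 \right)}} = \sqrt{-56 - 60} = \sqrt{-116} = 2 i \sqrt{29}$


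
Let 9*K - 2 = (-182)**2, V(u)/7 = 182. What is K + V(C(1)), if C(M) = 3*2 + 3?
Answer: 14864/3 ≈ 4954.7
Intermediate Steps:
C(M) = 9 (C(M) = 6 + 3 = 9)
V(u) = 1274 (V(u) = 7*182 = 1274)
K = 11042/3 (K = 2/9 + (1/9)*(-182)**2 = 2/9 + (1/9)*33124 = 2/9 + 33124/9 = 11042/3 ≈ 3680.7)
K + V(C(1)) = 11042/3 + 1274 = 14864/3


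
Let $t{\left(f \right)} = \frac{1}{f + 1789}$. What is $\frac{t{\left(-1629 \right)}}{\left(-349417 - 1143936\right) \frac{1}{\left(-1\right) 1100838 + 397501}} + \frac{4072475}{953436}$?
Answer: $\frac{22130305186453}{5177514585120} \approx 4.2743$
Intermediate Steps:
$t{\left(f \right)} = \frac{1}{1789 + f}$
$\frac{t{\left(-1629 \right)}}{\left(-349417 - 1143936\right) \frac{1}{\left(-1\right) 1100838 + 397501}} + \frac{4072475}{953436} = \frac{1}{\left(1789 - 1629\right) \frac{-349417 - 1143936}{\left(-1\right) 1100838 + 397501}} + \frac{4072475}{953436} = \frac{1}{160 \left(- \frac{1493353}{-1100838 + 397501}\right)} + 4072475 \cdot \frac{1}{953436} = \frac{1}{160 \left(- \frac{1493353}{-703337}\right)} + \frac{370225}{86676} = \frac{1}{160 \left(\left(-1493353\right) \left(- \frac{1}{703337}\right)\right)} + \frac{370225}{86676} = \frac{1}{160 \cdot \frac{1493353}{703337}} + \frac{370225}{86676} = \frac{1}{160} \cdot \frac{703337}{1493353} + \frac{370225}{86676} = \frac{703337}{238936480} + \frac{370225}{86676} = \frac{22130305186453}{5177514585120}$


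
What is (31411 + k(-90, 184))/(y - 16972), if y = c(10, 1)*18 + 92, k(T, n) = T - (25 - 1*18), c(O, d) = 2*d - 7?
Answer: -15657/8485 ≈ -1.8453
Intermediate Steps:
c(O, d) = -7 + 2*d
k(T, n) = -7 + T (k(T, n) = T - (25 - 18) = T - 1*7 = T - 7 = -7 + T)
y = 2 (y = (-7 + 2*1)*18 + 92 = (-7 + 2)*18 + 92 = -5*18 + 92 = -90 + 92 = 2)
(31411 + k(-90, 184))/(y - 16972) = (31411 + (-7 - 90))/(2 - 16972) = (31411 - 97)/(-16970) = 31314*(-1/16970) = -15657/8485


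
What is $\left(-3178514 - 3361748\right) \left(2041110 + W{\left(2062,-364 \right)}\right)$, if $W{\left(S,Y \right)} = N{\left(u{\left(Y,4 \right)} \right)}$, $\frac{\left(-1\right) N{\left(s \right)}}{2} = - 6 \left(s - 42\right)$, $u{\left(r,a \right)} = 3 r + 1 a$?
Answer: $-13260708218100$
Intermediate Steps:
$u{\left(r,a \right)} = a + 3 r$ ($u{\left(r,a \right)} = 3 r + a = a + 3 r$)
$N{\left(s \right)} = -504 + 12 s$ ($N{\left(s \right)} = - 2 \left(- 6 \left(s - 42\right)\right) = - 2 \left(- 6 \left(-42 + s\right)\right) = - 2 \left(252 - 6 s\right) = -504 + 12 s$)
$W{\left(S,Y \right)} = -456 + 36 Y$ ($W{\left(S,Y \right)} = -504 + 12 \left(4 + 3 Y\right) = -504 + \left(48 + 36 Y\right) = -456 + 36 Y$)
$\left(-3178514 - 3361748\right) \left(2041110 + W{\left(2062,-364 \right)}\right) = \left(-3178514 - 3361748\right) \left(2041110 + \left(-456 + 36 \left(-364\right)\right)\right) = - 6540262 \left(2041110 - 13560\right) = \left(-6540262\right) 2027550 = -13260708218100$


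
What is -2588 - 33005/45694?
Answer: -118289077/45694 ≈ -2588.7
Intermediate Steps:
-2588 - 33005/45694 = -118289077/45694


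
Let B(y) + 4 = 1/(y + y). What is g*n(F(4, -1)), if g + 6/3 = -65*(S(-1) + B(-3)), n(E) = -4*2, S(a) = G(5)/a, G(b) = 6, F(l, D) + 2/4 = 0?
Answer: -15812/3 ≈ -5270.7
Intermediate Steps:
F(l, D) = -½ (F(l, D) = -½ + 0 = -½)
B(y) = -4 + 1/(2*y) (B(y) = -4 + 1/(y + y) = -4 + 1/(2*y))
S(a) = 6/a
n(E) = -8
g = 3953/6 (g = -2 - 65*(6/(-1) + (-4 + (½)/(-3))) = -2 - 65*(6*(-1) + (-4 + (½)*(-⅓))) = -2 - 65*(-6 + (-4 - ⅙)) = -2 - 65*(-6 - 25/6) = -2 - 65*(-61/6) = -2 + 3965/6 = 3953/6 ≈ 658.83)
g*n(F(4, -1)) = (3953/6)*(-8) = -15812/3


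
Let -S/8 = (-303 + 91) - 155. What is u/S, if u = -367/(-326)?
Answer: 1/2608 ≈ 0.00038344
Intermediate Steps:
u = 367/326 (u = -367*(-1/326) = 367/326 ≈ 1.1258)
S = 2936 (S = -8*((-303 + 91) - 155) = -8*(-212 - 155) = -8*(-367) = 2936)
u/S = (367/326)/2936 = (367/326)*(1/2936) = 1/2608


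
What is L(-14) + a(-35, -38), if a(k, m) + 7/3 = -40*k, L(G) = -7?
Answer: 4172/3 ≈ 1390.7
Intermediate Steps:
a(k, m) = -7/3 - 40*k
L(-14) + a(-35, -38) = -7 + (-7/3 - 40*(-35)) = -7 + (-7/3 + 1400) = -7 + 4193/3 = 4172/3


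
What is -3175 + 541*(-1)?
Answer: -3716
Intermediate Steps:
-3175 + 541*(-1) = -3175 - 541 = -3716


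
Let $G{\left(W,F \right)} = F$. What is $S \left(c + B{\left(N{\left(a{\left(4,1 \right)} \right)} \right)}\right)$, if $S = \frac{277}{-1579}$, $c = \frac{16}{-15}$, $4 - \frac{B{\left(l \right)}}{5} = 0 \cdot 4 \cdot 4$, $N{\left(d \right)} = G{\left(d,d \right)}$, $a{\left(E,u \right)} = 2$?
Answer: $- \frac{78668}{23685} \approx -3.3214$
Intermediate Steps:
$N{\left(d \right)} = d$
$B{\left(l \right)} = 20$ ($B{\left(l \right)} = 20 - 5 \cdot 0 \cdot 4 \cdot 4 = 20 - 5 \cdot 0 \cdot 4 = 20 - 0 = 20 + 0 = 20$)
$c = - \frac{16}{15}$ ($c = 16 \left(- \frac{1}{15}\right) = - \frac{16}{15} \approx -1.0667$)
$S = - \frac{277}{1579}$ ($S = 277 \left(- \frac{1}{1579}\right) = - \frac{277}{1579} \approx -0.17543$)
$S \left(c + B{\left(N{\left(a{\left(4,1 \right)} \right)} \right)}\right) = - \frac{277 \left(- \frac{16}{15} + 20\right)}{1579} = \left(- \frac{277}{1579}\right) \frac{284}{15} = - \frac{78668}{23685}$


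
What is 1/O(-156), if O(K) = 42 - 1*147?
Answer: -1/105 ≈ -0.0095238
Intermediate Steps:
O(K) = -105 (O(K) = 42 - 147 = -105)
1/O(-156) = 1/(-105) = -1/105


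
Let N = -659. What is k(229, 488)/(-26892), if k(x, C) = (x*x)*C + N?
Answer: -8530183/8964 ≈ -951.60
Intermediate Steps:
k(x, C) = -659 + C*x² (k(x, C) = (x*x)*C - 659 = x²*C - 659 = C*x² - 659 = -659 + C*x²)
k(229, 488)/(-26892) = (-659 + 488*229²)/(-26892) = (-659 + 488*52441)*(-1/26892) = (-659 + 25591208)*(-1/26892) = 25590549*(-1/26892) = -8530183/8964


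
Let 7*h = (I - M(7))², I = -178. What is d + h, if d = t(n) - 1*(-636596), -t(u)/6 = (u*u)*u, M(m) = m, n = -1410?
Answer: 117739772397/7 ≈ 1.6820e+10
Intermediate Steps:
t(u) = -6*u³ (t(u) = -6*u*u*u = -6*u²*u = -6*u³)
h = 34225/7 (h = (-178 - 1*7)²/7 = (-178 - 7)²/7 = (⅐)*(-185)² = (⅐)*34225 = 34225/7 ≈ 4889.3)
d = 16819962596 (d = -6*(-1410)³ - 1*(-636596) = -6*(-2803221000) + 636596 = 16819326000 + 636596 = 16819962596)
d + h = 16819962596 + 34225/7 = 117739772397/7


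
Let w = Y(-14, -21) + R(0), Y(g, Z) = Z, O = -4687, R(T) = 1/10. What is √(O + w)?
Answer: 3*I*√52310/10 ≈ 68.614*I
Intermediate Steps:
R(T) = ⅒
w = -209/10 (w = -21 + ⅒ = -209/10 ≈ -20.900)
√(O + w) = √(-4687 - 209/10) = √(-47079/10) = 3*I*√52310/10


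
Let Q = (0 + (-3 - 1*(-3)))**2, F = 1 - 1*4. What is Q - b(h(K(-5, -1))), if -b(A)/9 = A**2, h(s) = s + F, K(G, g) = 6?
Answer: 81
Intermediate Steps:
F = -3 (F = 1 - 4 = -3)
h(s) = -3 + s (h(s) = s - 3 = -3 + s)
b(A) = -9*A**2
Q = 0 (Q = (0 + (-3 + 3))**2 = (0 + 0)**2 = 0**2 = 0)
Q - b(h(K(-5, -1))) = 0 - (-9)*(-3 + 6)**2 = 0 - (-9)*3**2 = 0 - (-9)*9 = 0 - 1*(-81) = 0 + 81 = 81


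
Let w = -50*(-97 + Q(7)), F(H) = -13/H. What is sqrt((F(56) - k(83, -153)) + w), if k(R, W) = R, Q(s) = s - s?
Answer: sqrt(3737146)/28 ≈ 69.042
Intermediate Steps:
Q(s) = 0
w = 4850 (w = -50*(-97 + 0) = -50*(-97) = 4850)
sqrt((F(56) - k(83, -153)) + w) = sqrt((-13/56 - 1*83) + 4850) = sqrt((-13*1/56 - 83) + 4850) = sqrt((-13/56 - 83) + 4850) = sqrt(-4661/56 + 4850) = sqrt(266939/56) = sqrt(3737146)/28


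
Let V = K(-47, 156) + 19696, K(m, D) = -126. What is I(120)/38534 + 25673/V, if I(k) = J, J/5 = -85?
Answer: 245241533/188527595 ≈ 1.3008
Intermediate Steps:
J = -425 (J = 5*(-85) = -425)
I(k) = -425
V = 19570 (V = -126 + 19696 = 19570)
I(120)/38534 + 25673/V = -425/38534 + 25673/19570 = 245241533/188527595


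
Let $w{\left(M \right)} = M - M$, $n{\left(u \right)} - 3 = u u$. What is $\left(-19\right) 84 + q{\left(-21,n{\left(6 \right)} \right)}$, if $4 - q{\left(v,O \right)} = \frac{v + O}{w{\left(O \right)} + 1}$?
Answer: $-1610$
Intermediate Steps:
$n{\left(u \right)} = 3 + u^{2}$ ($n{\left(u \right)} = 3 + u u = 3 + u^{2}$)
$w{\left(M \right)} = 0$
$q{\left(v,O \right)} = 4 - O - v$ ($q{\left(v,O \right)} = 4 - \frac{v + O}{0 + 1} = 4 - \frac{O + v}{1} = 4 - \left(O + v\right) 1 = 4 - \left(O + v\right) = 4 - O - v$)
$\left(-19\right) 84 + q{\left(-21,n{\left(6 \right)} \right)} = \left(-19\right) 84 - 14 = -1596 + \left(4 - \left(3 + 36\right) + 21\right) = -1596 + \left(4 - 39 + 21\right) = -1596 - 14 = -1610$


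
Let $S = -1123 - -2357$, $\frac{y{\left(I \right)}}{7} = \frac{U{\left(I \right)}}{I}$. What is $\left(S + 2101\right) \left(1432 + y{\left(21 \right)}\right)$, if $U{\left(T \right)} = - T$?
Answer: $4752375$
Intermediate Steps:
$y{\left(I \right)} = -7$ ($y{\left(I \right)} = 7 \frac{\left(-1\right) I}{I} = 7 \left(-1\right) = -7$)
$S = 1234$ ($S = -1123 + 2357 = 1234$)
$\left(S + 2101\right) \left(1432 + y{\left(21 \right)}\right) = \left(1234 + 2101\right) \left(1432 - 7\right) = 3335 \cdot 1425 = 4752375$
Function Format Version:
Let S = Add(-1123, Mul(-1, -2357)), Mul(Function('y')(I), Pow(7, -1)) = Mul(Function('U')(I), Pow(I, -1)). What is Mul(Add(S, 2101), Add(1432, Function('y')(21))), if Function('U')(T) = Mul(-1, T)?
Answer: 4752375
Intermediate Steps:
Function('y')(I) = -7 (Function('y')(I) = Mul(7, Mul(Mul(-1, I), Pow(I, -1))) = Mul(7, -1) = -7)
S = 1234 (S = Add(-1123, 2357) = 1234)
Mul(Add(S, 2101), Add(1432, Function('y')(21))) = Mul(Add(1234, 2101), Add(1432, -7)) = Mul(3335, 1425) = 4752375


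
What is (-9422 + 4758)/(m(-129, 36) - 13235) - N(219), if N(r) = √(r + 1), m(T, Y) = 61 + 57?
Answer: 4664/13117 - 2*√55 ≈ -14.477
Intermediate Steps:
m(T, Y) = 118
N(r) = √(1 + r)
(-9422 + 4758)/(m(-129, 36) - 13235) - N(219) = (-9422 + 4758)/(118 - 13235) - √(1 + 219) = -4664/(-13117) - √220 = -4664*(-1/13117) - 2*√55 = 4664/13117 - 2*√55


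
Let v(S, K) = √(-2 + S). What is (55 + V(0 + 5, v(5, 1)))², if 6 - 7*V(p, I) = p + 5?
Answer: 145161/49 ≈ 2962.5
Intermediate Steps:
V(p, I) = ⅐ - p/7 (V(p, I) = 6/7 - (p + 5)/7 = 6/7 - (5 + p)/7 = 6/7 + (-5/7 - p/7) = ⅐ - p/7)
(55 + V(0 + 5, v(5, 1)))² = (55 + (⅐ - (0 + 5)/7))² = (55 + (⅐ - ⅐*5))² = (55 + (⅐ - 5/7))² = (55 - 4/7)² = (381/7)² = 145161/49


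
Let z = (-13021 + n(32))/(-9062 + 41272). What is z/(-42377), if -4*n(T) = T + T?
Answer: 13037/1364963170 ≈ 9.5512e-6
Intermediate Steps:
n(T) = -T/2 (n(T) = -(T + T)/4 = -T/2)
z = -13037/32210 (z = (-13021 - 1/2*32)/(-9062 + 41272) = (-13021 - 16)/32210 = -13037*1/32210 = -13037/32210 ≈ -0.40475)
z/(-42377) = -13037/32210/(-42377) = -13037/32210*(-1/42377) = 13037/1364963170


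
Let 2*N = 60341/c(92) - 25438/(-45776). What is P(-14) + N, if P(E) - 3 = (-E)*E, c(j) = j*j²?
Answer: -858530325863/4455652736 ≈ -192.68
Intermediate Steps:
c(j) = j³
P(E) = 3 - E² (P(E) = 3 + (-E)*E = 3 - E²)
N = 1410652185/4455652736 (N = (60341/(92³) - 25438/(-45776))/2 = (60341/778688 - 25438*(-1/45776))/2 = (60341*(1/778688) + 12719/22888)/2 = (60341/778688 + 12719/22888)/2 = (½)*(1410652185/2227826368) = 1410652185/4455652736 ≈ 0.31660)
P(-14) + N = (3 - 1*(-14)²) + 1410652185/4455652736 = (3 - 1*196) + 1410652185/4455652736 = (3 - 196) + 1410652185/4455652736 = -193 + 1410652185/4455652736 = -858530325863/4455652736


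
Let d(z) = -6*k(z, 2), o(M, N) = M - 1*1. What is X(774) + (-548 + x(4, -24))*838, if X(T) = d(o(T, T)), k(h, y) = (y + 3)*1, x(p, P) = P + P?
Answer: -499478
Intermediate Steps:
x(p, P) = 2*P
o(M, N) = -1 + M (o(M, N) = M - 1 = -1 + M)
k(h, y) = 3 + y (k(h, y) = (3 + y)*1 = 3 + y)
d(z) = -30 (d(z) = -6*(3 + 2) = -6*5 = -30)
X(T) = -30
X(774) + (-548 + x(4, -24))*838 = -30 + (-548 + 2*(-24))*838 = -30 + (-548 - 48)*838 = -30 - 596*838 = -30 - 499448 = -499478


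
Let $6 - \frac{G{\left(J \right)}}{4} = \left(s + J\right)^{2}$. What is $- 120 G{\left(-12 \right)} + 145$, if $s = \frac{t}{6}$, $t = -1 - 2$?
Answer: $72265$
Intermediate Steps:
$t = -3$
$s = - \frac{1}{2}$ ($s = - \frac{3}{6} = \left(-3\right) \frac{1}{6} = - \frac{1}{2} \approx -0.5$)
$G{\left(J \right)} = 24 - 4 \left(- \frac{1}{2} + J\right)^{2}$
$- 120 G{\left(-12 \right)} + 145 = - 120 \left(24 - \left(-1 + 2 \left(-12\right)\right)^{2}\right) + 145 = - 120 \left(24 - \left(-1 - 24\right)^{2}\right) + 145 = - 120 \left(24 - \left(-25\right)^{2}\right) + 145 = - 120 \left(24 - 625\right) + 145 = \left(-120\right) \left(-601\right) + 145 = 72120 + 145 = 72265$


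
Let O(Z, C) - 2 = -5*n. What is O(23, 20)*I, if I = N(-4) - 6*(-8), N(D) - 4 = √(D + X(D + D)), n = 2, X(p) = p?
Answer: -416 - 16*I*√3 ≈ -416.0 - 27.713*I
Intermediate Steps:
O(Z, C) = -8 (O(Z, C) = 2 - 5*2 = 2 - 10 = -8)
N(D) = 4 + √3*√D (N(D) = 4 + √(D + (D + D)) = 4 + √(D + 2*D) = 4 + √(3*D) = 4 + √3*√D)
I = 52 + 2*I*√3 (I = (4 + √3*√(-4)) - 6*(-8) = (4 + √3*(2*I)) + 48 = (4 + 2*I*√3) + 48 = 52 + 2*I*√3 ≈ 52.0 + 3.4641*I)
O(23, 20)*I = -8*(52 + 2*I*√3) = -416 - 16*I*√3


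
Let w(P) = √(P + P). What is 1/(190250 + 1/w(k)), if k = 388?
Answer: 147634000/28087368499999 - 2*√194/28087368499999 ≈ 5.2562e-6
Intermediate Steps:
w(P) = √2*√P (w(P) = √(2*P) = √2*√P)
1/(190250 + 1/w(k)) = 1/(190250 + 1/(√2*√388)) = 1/(190250 + 1/(√2*(2*√97))) = 1/(190250 + 1/(2*√194)) = 1/(190250 + √194/388)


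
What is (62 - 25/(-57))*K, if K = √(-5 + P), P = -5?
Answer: 3559*I*√10/57 ≈ 197.45*I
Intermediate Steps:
K = I*√10 (K = √(-5 - 5) = √(-10) = I*√10 ≈ 3.1623*I)
(62 - 25/(-57))*K = (62 - 25/(-57))*(I*√10) = (62 - 25*(-1/57))*(I*√10) = (62 + 25/57)*(I*√10) = 3559*(I*√10)/57 = 3559*I*√10/57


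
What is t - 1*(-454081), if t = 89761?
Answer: 543842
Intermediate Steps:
t - 1*(-454081) = 89761 - 1*(-454081) = 89761 + 454081 = 543842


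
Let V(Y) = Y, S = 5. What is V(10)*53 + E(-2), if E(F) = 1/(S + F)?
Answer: 1591/3 ≈ 530.33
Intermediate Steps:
E(F) = 1/(5 + F)
V(10)*53 + E(-2) = 10*53 + 1/(5 - 2) = 530 + 1/3 = 1591/3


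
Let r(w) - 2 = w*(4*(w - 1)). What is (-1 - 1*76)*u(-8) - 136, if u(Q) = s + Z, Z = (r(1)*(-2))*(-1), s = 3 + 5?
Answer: -1060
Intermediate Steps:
r(w) = 2 + w*(-4 + 4*w) (r(w) = 2 + w*(4*(w - 1)) = 2 + w*(4*(-1 + w)) = 2 + w*(-4 + 4*w))
s = 8
Z = 4 (Z = ((2 - 4*1 + 4*1**2)*(-2))*(-1) = ((2 - 4 + 4*1)*(-2))*(-1) = ((2 - 4 + 4)*(-2))*(-1) = (2*(-2))*(-1) = -4*(-1) = 4)
u(Q) = 12 (u(Q) = 8 + 4 = 12)
(-1 - 1*76)*u(-8) - 136 = (-1 - 1*76)*12 - 136 = (-1 - 76)*12 - 136 = -77*12 - 136 = -924 - 136 = -1060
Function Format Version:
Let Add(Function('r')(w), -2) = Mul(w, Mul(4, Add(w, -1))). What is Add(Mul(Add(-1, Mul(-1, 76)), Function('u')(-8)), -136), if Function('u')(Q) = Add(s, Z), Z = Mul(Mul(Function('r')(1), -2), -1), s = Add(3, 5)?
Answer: -1060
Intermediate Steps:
Function('r')(w) = Add(2, Mul(w, Add(-4, Mul(4, w)))) (Function('r')(w) = Add(2, Mul(w, Mul(4, Add(w, -1)))) = Add(2, Mul(w, Mul(4, Add(-1, w)))) = Add(2, Mul(w, Add(-4, Mul(4, w)))))
s = 8
Z = 4 (Z = Mul(Mul(Add(2, Mul(-4, 1), Mul(4, Pow(1, 2))), -2), -1) = Mul(Mul(Add(2, -4, Mul(4, 1)), -2), -1) = Mul(Mul(Add(2, -4, 4), -2), -1) = Mul(Mul(2, -2), -1) = Mul(-4, -1) = 4)
Function('u')(Q) = 12 (Function('u')(Q) = Add(8, 4) = 12)
Add(Mul(Add(-1, Mul(-1, 76)), Function('u')(-8)), -136) = Add(Mul(Add(-1, Mul(-1, 76)), 12), -136) = Add(Mul(Add(-1, -76), 12), -136) = Add(Mul(-77, 12), -136) = Add(-924, -136) = -1060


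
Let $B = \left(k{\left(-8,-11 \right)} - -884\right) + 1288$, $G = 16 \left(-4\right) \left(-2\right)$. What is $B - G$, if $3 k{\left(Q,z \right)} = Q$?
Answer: $\frac{6124}{3} \approx 2041.3$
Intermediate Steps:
$k{\left(Q,z \right)} = \frac{Q}{3}$
$G = 128$ ($G = \left(-64\right) \left(-2\right) = 128$)
$B = \frac{6508}{3}$ ($B = \left(\frac{1}{3} \left(-8\right) - -884\right) + 1288 = \left(- \frac{8}{3} + 884\right) + 1288 = \frac{2644}{3} + 1288 = \frac{6508}{3} \approx 2169.3$)
$B - G = \frac{6508}{3} - 128 = \frac{6124}{3}$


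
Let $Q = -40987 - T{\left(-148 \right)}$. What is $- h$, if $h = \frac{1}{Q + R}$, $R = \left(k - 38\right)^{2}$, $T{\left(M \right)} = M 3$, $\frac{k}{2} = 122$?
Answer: $- \frac{1}{1893} \approx -0.00052826$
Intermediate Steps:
$k = 244$ ($k = 2 \cdot 122 = 244$)
$T{\left(M \right)} = 3 M$
$R = 42436$ ($R = \left(244 - 38\right)^{2} = 206^{2} = 42436$)
$Q = -40543$ ($Q = -40987 - 3 \left(-148\right) = -40987 - -444 = -40987 + 444 = -40543$)
$h = \frac{1}{1893}$ ($h = \frac{1}{-40543 + 42436} = \frac{1}{1893} \approx 0.00052826$)
$- h = \left(-1\right) \frac{1}{1893} = - \frac{1}{1893}$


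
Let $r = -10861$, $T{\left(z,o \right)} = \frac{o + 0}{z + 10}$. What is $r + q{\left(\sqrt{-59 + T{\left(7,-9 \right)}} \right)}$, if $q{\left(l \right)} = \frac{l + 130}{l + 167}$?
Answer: $\frac{- 21720 \sqrt{4301} + 30832169 i}{- 2839 i + 2 \sqrt{4301}} \approx -10860.0 + 0.010214 i$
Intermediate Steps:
$T{\left(z,o \right)} = \frac{o}{10 + z}$
$q{\left(l \right)} = \frac{130 + l}{167 + l}$
$r + q{\left(\sqrt{-59 + T{\left(7,-9 \right)}} \right)} = -10861 + \frac{130 + \sqrt{-59 - \frac{9}{10 + 7}}}{167 + \sqrt{-59 - \frac{9}{10 + 7}}} = -10861 + \frac{130 + \sqrt{-59 - \frac{9}{17}}}{167 + \sqrt{-59 - \frac{9}{17}}} = -10861 + \frac{130 + \sqrt{- \frac{1012}{17}}}{167 + \sqrt{- \frac{1012}{17}}} = -10861 + \frac{130 + \frac{2 i \sqrt{4301}}{17}}{167 + \frac{2 i \sqrt{4301}}{17}}$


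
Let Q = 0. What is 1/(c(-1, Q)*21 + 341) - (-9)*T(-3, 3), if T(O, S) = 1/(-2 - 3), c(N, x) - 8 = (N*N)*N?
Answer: -4387/2440 ≈ -1.7980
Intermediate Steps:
c(N, x) = 8 + N**3 (c(N, x) = 8 + (N*N)*N = 8 + N**2*N = 8 + N**3)
T(O, S) = -1/5 (T(O, S) = 1/(-5) = -1/5)
1/(c(-1, Q)*21 + 341) - (-9)*T(-3, 3) = 1/((8 + (-1)**3)*21 + 341) - (-9)*(-1)/5 = 1/((8 - 1)*21 + 341) - 1*9/5 = 1/(7*21 + 341) - 9/5 = 1/(147 + 341) - 9/5 = 1/488 - 9/5 = -4387/2440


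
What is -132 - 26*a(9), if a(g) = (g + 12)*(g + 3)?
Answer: -6684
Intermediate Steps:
a(g) = (3 + g)*(12 + g) (a(g) = (12 + g)*(3 + g) = (3 + g)*(12 + g))
-132 - 26*a(9) = -132 - 26*(36 + 9**2 + 15*9) = -132 - 26*(36 + 81 + 135) = -132 - 26*252 = -132 - 6552 = -6684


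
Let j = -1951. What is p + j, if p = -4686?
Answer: -6637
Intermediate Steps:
p + j = -4686 - 1951 = -6637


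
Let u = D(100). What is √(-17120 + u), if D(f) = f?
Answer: 2*I*√4255 ≈ 130.46*I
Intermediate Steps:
u = 100
√(-17120 + u) = √(-17120 + 100) = √(-17020) = 2*I*√4255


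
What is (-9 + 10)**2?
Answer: 1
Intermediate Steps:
(-9 + 10)**2 = 1**2 = 1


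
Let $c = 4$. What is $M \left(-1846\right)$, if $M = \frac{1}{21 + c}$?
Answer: $- \frac{1846}{25} \approx -73.84$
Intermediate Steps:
$M = \frac{1}{25}$ ($M = \frac{1}{21 + 4} = \frac{1}{25} \approx 0.04$)
$M \left(-1846\right) = \frac{1}{25} \left(-1846\right) = - \frac{1846}{25}$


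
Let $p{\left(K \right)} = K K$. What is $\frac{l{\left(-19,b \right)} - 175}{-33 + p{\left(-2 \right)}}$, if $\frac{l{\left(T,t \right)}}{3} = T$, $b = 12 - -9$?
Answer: $8$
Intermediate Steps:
$b = 21$ ($b = 12 + 9 = 21$)
$l{\left(T,t \right)} = 3 T$
$p{\left(K \right)} = K^{2}$
$\frac{l{\left(-19,b \right)} - 175}{-33 + p{\left(-2 \right)}} = \frac{3 \left(-19\right) - 175}{-33 + \left(-2\right)^{2}} = \frac{-57 - 175}{-33 + 4} = \frac{1}{-29} \left(-232\right) = \left(- \frac{1}{29}\right) \left(-232\right) = 8$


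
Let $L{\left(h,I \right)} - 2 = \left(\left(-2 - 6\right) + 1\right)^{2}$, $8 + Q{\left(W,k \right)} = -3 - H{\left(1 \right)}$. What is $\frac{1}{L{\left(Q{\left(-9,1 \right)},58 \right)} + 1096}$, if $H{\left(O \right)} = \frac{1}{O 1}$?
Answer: $\frac{1}{1147} \approx 0.00087184$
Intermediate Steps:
$H{\left(O \right)} = \frac{1}{O}$ ($H{\left(O \right)} = \frac{1}{O} 1 = \frac{1}{O}$)
$Q{\left(W,k \right)} = -12$ ($Q{\left(W,k \right)} = -8 - 4 = -12$)
$L{\left(h,I \right)} = 51$ ($L{\left(h,I \right)} = 2 + \left(\left(-2 - 6\right) + 1\right)^{2} = 2 + \left(-8 + 1\right)^{2} = 2 + \left(-7\right)^{2} = 2 + 49 = 51$)
$\frac{1}{L{\left(Q{\left(-9,1 \right)},58 \right)} + 1096} = \frac{1}{51 + 1096} = \frac{1}{1147}$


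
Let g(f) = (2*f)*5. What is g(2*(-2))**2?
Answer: 1600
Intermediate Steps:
g(f) = 10*f
g(2*(-2))**2 = (10*(2*(-2)))**2 = (10*(-4))**2 = (-40)**2 = 1600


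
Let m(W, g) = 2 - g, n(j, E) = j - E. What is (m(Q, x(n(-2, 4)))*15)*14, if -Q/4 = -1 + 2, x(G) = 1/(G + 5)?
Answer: 630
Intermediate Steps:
x(G) = 1/(5 + G)
Q = -4 (Q = -4*(-1 + 2) = -4*1 = -4)
(m(Q, x(n(-2, 4)))*15)*14 = ((2 - 1/(5 + (-2 - 1*4)))*15)*14 = ((2 - 1/(5 + (-2 - 4)))*15)*14 = ((2 - 1/(5 - 6))*15)*14 = ((2 - 1/(-1))*15)*14 = ((2 - 1*(-1))*15)*14 = ((2 + 1)*15)*14 = (3*15)*14 = 45*14 = 630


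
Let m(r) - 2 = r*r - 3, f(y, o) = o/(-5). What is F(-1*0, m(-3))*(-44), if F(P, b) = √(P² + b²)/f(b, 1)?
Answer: 1760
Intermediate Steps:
f(y, o) = -o/5 (f(y, o) = o*(-⅕) = -o/5)
m(r) = -1 + r² (m(r) = 2 + (r*r - 3) = 2 + (r² - 3) = 2 + (-3 + r²) = -1 + r²)
F(P, b) = -5*√(P² + b²) (F(P, b) = √(P² + b²)/((-⅕*1)) = √(P² + b²)/(-⅕) = √(P² + b²)*(-5) = -5*√(P² + b²))
F(-1*0, m(-3))*(-44) = -5*√((-1*0)² + (-1 + (-3)²)²)*(-44) = -5*√(0² + (-1 + 9)²)*(-44) = -5*√(0 + 8²)*(-44) = -5*√(0 + 64)*(-44) = -5*√64*(-44) = -5*8*(-44) = -40*(-44) = 1760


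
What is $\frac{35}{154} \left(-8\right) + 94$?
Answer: $\frac{1014}{11} \approx 92.182$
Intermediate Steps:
$\frac{35}{154} \left(-8\right) + 94 = 35 \cdot \frac{1}{154} \left(-8\right) + 94 = \frac{5}{22} \left(-8\right) + 94 = - \frac{20}{11} + 94 = \frac{1014}{11}$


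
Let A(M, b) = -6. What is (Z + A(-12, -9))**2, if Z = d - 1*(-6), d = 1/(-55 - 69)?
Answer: 1/15376 ≈ 6.5036e-5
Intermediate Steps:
d = -1/124 (d = 1/(-124) = -1/124 ≈ -0.0080645)
Z = 743/124 (Z = -1/124 - 1*(-6) = -1/124 + 6 = 743/124 ≈ 5.9919)
(Z + A(-12, -9))**2 = (743/124 - 6)**2 = (-1/124)**2 = 1/15376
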